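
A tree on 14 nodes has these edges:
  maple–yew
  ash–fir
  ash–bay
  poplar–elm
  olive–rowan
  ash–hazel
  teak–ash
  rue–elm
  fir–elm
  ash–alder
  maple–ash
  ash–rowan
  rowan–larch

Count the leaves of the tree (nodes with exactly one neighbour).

9

Degree-1 nodes: alder, bay, hazel, larch, olive, poplar, rue, teak, yew — 9 of them.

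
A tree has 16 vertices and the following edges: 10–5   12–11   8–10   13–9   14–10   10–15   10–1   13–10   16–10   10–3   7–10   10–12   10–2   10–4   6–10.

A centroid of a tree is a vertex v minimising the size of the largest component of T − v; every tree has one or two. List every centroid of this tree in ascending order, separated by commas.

Removing 10 splits the tree into components of sizes 2, 2, 1, 1, 1, 1, 1, 1, 1, 1, 1, 1, 1; the largest is 2 ≤ ⌊16/2⌋ = 8.
No neighbour of 10 does as well, so 10 is the unique centroid.

10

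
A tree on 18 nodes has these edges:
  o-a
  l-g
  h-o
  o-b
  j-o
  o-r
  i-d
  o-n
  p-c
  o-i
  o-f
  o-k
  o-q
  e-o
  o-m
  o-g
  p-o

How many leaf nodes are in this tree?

Degree-1 nodes: a, b, c, d, e, f, h, j, k, l, m, n, q, r — 14 of them.

14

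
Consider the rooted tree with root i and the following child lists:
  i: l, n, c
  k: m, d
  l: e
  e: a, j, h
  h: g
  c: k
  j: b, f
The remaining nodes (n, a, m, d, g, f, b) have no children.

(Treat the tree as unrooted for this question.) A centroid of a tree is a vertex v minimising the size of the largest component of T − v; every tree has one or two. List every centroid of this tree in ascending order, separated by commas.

e, l

If e is removed the pieces have sizes 7, 3, 2, 1, all ≤ ⌊14/2⌋ = 7.
Its neighbour l also leaves a largest component of size 7, so both are centroids.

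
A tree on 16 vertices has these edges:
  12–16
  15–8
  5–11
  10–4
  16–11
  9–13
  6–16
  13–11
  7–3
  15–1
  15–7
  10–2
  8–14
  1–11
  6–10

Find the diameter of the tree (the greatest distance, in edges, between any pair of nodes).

8

BFS from 14 reaches 4 last, at distance 8; BFS from 4 confirms no node is farther.
Path: 14 – 8 – 15 – 1 – 11 – 16 – 6 – 10 – 4.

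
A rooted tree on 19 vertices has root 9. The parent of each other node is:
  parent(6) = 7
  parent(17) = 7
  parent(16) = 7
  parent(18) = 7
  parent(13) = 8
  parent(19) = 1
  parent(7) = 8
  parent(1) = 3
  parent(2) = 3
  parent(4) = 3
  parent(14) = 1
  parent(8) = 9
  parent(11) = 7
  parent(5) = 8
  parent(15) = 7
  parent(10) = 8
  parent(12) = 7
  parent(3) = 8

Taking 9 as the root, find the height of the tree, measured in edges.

4

14 sits deepest: 9–8–3–1–14 — 4 edges from the root.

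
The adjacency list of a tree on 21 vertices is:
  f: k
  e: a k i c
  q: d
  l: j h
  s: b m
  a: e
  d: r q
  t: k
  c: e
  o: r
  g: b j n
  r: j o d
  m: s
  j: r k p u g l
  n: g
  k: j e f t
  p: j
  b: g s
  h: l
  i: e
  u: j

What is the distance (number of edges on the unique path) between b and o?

4

Walking from b: b–g–j–r–o. Length 4.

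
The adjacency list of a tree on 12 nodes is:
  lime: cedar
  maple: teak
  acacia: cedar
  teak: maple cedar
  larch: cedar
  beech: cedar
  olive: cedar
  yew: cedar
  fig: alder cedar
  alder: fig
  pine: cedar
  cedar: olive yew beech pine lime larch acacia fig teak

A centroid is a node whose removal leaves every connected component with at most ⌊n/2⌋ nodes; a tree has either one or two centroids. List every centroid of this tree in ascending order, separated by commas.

Removing cedar splits the tree into components of sizes 2, 2, 1, 1, 1, 1, 1, 1, 1; the largest is 2 ≤ ⌊12/2⌋ = 6.
No neighbour of cedar does as well, so cedar is the unique centroid.

cedar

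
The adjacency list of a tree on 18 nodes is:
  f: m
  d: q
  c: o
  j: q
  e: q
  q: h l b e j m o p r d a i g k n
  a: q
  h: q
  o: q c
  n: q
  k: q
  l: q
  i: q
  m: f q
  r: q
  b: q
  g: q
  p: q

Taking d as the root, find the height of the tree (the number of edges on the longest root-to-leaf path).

3

f sits deepest: d – q – m – f — 3 edges from the root.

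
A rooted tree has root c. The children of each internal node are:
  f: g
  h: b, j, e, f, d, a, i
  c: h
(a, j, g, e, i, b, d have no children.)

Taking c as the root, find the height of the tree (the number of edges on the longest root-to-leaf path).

The longest root-to-leaf path is c → h → f → g (3 edges).

3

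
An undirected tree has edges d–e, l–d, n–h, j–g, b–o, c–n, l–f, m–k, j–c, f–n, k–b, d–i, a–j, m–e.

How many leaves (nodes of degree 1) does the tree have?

The leaves are a, g, h, i, o.
That is 5 leaves.

5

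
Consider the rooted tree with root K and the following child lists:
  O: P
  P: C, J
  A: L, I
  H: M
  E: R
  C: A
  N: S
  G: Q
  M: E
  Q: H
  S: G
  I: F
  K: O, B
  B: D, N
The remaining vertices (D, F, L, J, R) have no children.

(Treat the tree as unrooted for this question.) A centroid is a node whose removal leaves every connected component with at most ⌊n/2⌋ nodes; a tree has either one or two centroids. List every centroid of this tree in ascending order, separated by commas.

Delete B: the remaining components have sizes 9, 8, 1. Max 9 ≤ 9, so B is a centroid.
No neighbour of B does as well, so B is the unique centroid.

B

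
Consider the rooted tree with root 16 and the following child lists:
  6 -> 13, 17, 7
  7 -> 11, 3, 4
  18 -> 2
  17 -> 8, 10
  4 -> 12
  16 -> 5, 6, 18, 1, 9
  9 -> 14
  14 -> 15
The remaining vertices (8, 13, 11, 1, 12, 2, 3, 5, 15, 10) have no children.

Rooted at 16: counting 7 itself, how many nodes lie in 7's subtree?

Descendants of 7 (including itself): 7, 11, 3, 4, 12. That's 5.

5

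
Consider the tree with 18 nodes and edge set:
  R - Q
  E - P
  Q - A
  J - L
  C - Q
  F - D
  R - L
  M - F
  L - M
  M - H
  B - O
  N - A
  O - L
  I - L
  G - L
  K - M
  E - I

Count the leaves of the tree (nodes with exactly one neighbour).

9

The leaves are B, C, D, G, H, J, K, N, P.
That is 9 leaves.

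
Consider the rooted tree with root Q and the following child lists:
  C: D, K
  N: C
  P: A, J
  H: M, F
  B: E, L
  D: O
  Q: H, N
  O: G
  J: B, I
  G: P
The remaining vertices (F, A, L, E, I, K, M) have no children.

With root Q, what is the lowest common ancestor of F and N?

Q

F's ancestor chain is F, H, Q and N's is N, Q; they first meet at Q.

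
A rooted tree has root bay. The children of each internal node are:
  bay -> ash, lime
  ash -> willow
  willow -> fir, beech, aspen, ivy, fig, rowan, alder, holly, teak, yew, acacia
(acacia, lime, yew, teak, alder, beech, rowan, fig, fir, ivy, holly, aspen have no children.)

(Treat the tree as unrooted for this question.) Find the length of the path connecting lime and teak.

The path is lime - bay - ash - willow - teak, which has 4 edges.

4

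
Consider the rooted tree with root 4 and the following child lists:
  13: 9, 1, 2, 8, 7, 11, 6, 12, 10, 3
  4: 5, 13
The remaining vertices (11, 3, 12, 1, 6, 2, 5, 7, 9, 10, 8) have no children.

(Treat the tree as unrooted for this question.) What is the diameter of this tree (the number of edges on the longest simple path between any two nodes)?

3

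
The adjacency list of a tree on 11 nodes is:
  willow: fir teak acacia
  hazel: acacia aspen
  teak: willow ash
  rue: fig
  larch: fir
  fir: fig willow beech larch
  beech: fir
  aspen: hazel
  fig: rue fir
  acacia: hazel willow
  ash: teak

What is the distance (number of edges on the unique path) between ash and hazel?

ash–teak–willow–acacia–hazel: 4 edges.

4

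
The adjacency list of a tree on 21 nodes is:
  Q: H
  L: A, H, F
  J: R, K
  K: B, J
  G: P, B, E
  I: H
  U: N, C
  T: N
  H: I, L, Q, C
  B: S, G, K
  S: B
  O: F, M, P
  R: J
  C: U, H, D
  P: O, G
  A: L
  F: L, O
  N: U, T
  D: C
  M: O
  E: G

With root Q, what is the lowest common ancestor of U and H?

H

U's ancestor chain is U, C, H, Q and H's is H, Q; they first meet at H.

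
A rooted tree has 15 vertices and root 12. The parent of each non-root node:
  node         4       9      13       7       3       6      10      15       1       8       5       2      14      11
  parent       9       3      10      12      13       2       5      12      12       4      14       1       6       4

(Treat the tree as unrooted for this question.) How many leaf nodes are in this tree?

The leaves are 7, 8, 11, 15.
That is 4 leaves.

4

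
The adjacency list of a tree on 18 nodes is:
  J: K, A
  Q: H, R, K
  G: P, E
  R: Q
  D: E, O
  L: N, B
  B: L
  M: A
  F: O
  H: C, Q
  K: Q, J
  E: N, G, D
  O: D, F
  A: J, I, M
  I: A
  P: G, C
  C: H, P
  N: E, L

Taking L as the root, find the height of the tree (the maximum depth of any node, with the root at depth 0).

11

I sits deepest: L-N-E-G-P-C-H-Q-K-J-A-I — 11 edges from the root.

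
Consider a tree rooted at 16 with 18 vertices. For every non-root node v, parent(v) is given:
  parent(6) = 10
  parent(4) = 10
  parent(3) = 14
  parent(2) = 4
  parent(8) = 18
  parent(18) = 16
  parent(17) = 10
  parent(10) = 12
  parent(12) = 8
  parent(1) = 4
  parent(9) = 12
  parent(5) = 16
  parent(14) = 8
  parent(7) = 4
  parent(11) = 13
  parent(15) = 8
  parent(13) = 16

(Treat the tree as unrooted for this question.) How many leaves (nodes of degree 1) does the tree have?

10

The leaves are 1, 2, 3, 5, 6, 7, 9, 11, 15, 17.
That is 10 leaves.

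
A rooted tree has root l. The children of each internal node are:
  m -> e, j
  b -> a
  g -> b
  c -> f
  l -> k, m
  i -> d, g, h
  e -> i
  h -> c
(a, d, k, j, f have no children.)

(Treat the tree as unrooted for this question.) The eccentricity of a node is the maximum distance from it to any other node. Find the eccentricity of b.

Distances from b peak at 6, attained at k.
b–g–i–e–m–l–k

6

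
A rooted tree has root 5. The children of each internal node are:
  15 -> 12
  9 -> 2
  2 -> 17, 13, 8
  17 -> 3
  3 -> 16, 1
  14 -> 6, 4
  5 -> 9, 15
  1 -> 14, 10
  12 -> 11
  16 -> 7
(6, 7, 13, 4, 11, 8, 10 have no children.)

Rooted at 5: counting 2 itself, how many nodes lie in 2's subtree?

12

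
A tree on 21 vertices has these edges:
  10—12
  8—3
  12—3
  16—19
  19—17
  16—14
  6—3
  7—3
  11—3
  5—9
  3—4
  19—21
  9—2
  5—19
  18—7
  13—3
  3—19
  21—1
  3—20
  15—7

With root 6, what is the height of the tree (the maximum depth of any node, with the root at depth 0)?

5

The longest root-to-leaf path is 6-3-19-5-9-2 (5 edges).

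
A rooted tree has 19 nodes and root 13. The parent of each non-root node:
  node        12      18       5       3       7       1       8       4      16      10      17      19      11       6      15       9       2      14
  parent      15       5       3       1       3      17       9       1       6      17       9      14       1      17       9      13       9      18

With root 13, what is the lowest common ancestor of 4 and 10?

17

Ancestors of 4 (toward the root): 4, 1, 17, 9, 13.
Ancestors of 10: 10, 17, 9, 13.
The deepest node appearing in both lists is 17.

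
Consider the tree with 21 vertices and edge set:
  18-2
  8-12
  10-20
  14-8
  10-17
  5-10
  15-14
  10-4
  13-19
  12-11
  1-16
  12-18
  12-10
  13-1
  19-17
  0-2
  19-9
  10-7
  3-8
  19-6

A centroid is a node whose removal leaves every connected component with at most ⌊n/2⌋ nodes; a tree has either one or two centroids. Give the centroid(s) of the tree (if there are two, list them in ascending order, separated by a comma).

Delete 10: the remaining components have sizes 9, 7, 1, 1, 1, 1. Max 9 ≤ 10, so 10 is a centroid.
Every other node leaves some component of size > 10, so the centroid is unique.

10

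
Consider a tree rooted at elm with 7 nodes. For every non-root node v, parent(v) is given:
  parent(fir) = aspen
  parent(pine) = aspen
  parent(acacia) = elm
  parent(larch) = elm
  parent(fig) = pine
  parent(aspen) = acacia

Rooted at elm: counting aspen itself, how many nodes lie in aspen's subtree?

aspen's subtree: {aspen, pine, fir, fig}, size 4.

4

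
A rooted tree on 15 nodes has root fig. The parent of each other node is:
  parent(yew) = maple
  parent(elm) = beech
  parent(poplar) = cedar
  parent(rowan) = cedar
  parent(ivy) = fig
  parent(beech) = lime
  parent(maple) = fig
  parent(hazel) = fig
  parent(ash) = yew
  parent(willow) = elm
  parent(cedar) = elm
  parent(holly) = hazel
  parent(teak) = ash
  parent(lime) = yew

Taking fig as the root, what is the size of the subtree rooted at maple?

11

maple's subtree: {maple, yew, lime, ash, beech, teak, elm, cedar, willow, poplar, rowan}, size 11.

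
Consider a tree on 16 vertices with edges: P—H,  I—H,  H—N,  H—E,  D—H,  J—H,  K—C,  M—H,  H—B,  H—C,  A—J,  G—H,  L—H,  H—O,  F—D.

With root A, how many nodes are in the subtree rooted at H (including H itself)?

H's subtree: {H, G, B, I, D, N, M, O, C, E, P, L, F, K}, size 14.

14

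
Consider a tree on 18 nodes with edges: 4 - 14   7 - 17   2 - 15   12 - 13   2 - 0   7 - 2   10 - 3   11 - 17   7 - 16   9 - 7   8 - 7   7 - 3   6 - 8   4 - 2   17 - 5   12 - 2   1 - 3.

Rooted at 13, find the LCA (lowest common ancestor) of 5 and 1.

Ancestors of 5 (toward the root): 5, 17, 7, 2, 12, 13.
Ancestors of 1: 1, 3, 7, 2, 12, 13.
The deepest node appearing in both lists is 7.

7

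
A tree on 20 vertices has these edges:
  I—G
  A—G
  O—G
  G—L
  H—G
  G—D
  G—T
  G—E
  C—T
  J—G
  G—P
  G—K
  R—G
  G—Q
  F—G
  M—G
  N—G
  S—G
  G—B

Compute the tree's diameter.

Starting from C, a farthest node is R at distance 3.
One longest path: C - T - G - R.
So the diameter is 3.

3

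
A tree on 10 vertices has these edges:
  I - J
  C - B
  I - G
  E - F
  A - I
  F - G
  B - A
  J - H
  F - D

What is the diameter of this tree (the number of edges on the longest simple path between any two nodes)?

6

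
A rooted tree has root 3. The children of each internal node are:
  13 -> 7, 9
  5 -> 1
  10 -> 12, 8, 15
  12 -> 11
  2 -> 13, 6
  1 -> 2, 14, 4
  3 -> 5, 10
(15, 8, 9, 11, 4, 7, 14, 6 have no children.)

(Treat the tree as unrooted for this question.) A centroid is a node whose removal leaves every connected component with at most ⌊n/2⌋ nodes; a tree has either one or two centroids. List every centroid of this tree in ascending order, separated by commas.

Delete 1: the remaining components have sizes 7, 5, 1, 1. Max 7 ≤ 7, so 1 is a centroid.
No neighbour of 1 does as well, so 1 is the unique centroid.

1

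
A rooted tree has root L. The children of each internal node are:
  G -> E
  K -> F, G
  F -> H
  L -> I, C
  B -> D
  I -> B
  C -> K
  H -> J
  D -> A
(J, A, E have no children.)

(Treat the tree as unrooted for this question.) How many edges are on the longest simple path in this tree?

9

Starting from A, a farthest node is J at distance 9.
One longest path: A-D-B-I-L-C-K-F-H-J.
So the diameter is 9.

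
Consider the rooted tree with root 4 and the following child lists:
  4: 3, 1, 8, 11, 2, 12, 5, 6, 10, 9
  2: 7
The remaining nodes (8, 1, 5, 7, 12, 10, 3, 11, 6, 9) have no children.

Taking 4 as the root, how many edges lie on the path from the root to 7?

Path from 4 to 7: 4–2–7, which has 2 edges.

2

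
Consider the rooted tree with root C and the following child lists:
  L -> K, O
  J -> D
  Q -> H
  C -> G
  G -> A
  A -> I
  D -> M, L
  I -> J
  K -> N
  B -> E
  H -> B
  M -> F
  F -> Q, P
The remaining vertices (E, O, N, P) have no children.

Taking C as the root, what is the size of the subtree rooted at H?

H's subtree: {H, B, E}, size 3.

3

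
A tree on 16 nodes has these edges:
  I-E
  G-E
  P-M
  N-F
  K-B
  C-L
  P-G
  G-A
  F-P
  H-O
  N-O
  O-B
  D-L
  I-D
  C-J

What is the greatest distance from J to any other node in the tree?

12

A farthest node from J is K.
The path J – C – L – D – I – E – G – P – F – N – O – B – K has 12 edges.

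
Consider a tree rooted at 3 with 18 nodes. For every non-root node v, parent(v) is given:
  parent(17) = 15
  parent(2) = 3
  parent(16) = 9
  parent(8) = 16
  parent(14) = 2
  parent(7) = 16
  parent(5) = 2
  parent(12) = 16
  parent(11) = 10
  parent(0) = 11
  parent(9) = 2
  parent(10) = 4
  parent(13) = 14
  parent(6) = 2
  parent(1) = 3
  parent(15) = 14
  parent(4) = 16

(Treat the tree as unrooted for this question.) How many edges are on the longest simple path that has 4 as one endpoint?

6

Distances from 4 peak at 6, attained at 17.
4-16-9-2-14-15-17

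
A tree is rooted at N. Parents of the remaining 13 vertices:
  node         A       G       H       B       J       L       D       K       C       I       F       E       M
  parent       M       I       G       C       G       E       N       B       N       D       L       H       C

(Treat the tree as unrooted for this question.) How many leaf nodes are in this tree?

4

The leaves are A, F, J, K.
That is 4 leaves.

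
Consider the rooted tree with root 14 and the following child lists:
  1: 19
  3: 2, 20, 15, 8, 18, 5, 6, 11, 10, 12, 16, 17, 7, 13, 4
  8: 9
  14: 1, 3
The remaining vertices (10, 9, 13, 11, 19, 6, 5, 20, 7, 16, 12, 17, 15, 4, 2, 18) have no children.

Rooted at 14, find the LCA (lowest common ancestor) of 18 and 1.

18's ancestor chain is 18, 3, 14 and 1's is 1, 14; they first meet at 14.

14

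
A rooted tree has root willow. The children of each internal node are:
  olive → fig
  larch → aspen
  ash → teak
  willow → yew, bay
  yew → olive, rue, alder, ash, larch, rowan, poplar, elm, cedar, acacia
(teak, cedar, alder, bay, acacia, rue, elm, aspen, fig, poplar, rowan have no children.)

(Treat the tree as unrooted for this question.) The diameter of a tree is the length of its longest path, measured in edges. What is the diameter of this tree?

BFS from teak reaches aspen last, at distance 4; BFS from aspen confirms no node is farther.
Path: teak – ash – yew – larch – aspen.

4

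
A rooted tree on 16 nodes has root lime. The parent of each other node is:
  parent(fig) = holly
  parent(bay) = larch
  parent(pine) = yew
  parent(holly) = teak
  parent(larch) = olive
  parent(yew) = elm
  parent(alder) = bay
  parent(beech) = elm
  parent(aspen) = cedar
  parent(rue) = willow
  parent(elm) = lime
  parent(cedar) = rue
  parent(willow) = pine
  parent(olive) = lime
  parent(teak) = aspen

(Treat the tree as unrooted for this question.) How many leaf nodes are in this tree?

Degree-1 nodes: alder, beech, fig — 3 of them.

3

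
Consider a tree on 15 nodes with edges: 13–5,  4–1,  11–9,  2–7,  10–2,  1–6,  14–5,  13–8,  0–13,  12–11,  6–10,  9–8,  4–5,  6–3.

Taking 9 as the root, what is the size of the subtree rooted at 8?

Descendants of 8 (including itself): 8, 13, 5, 0, 4, 14, 1, 6, 10, 3, 2, 7. That's 12.

12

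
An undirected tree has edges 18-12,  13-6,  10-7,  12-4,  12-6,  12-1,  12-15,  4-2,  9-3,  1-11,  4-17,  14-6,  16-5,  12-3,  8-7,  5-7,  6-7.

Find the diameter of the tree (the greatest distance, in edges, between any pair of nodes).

6

A longest path is 16-5-7-6-12-3-9, with 6 edges.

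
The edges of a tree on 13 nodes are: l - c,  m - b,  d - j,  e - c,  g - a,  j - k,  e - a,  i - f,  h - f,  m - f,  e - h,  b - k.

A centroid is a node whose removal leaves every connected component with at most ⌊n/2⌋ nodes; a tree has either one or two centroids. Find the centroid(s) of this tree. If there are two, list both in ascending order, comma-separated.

If f is removed the pieces have sizes 6, 5, 1, all ≤ ⌊13/2⌋ = 6.
Every other node leaves some component of size > 6, so the centroid is unique.

f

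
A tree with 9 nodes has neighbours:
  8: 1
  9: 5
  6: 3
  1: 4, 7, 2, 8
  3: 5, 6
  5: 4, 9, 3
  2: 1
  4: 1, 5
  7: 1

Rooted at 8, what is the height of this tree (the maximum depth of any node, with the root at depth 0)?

5

6 sits deepest: 8 → 1 → 4 → 5 → 3 → 6 — 5 edges from the root.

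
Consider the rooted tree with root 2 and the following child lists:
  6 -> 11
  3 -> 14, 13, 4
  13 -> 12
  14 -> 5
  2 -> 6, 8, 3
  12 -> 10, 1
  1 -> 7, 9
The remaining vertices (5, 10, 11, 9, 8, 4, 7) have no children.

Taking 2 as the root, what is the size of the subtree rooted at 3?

10

The subtree rooted at 3 contains: 3, 14, 4, 13, 5, 12, 1, 10, 9, 7 — 10 nodes.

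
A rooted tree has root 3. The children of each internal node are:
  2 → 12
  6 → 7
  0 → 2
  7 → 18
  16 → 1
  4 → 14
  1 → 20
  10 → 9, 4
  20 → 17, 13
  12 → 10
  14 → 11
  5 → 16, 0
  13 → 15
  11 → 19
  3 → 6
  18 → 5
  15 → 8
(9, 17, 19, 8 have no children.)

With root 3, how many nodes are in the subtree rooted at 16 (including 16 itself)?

7

Descendants of 16 (including itself): 16, 1, 20, 17, 13, 15, 8. That's 7.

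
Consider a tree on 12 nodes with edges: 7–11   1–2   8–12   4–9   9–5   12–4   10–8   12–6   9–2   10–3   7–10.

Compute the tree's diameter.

BFS from 11 reaches 1 last, at distance 8; BFS from 1 confirms no node is farther.
Path: 11-7-10-8-12-4-9-2-1.

8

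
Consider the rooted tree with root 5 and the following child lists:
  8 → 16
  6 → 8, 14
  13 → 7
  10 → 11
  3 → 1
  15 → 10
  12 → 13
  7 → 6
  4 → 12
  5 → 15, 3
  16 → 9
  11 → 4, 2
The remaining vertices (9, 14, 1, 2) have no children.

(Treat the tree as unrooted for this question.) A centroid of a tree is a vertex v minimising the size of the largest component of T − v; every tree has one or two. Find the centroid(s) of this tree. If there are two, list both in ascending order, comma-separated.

4, 12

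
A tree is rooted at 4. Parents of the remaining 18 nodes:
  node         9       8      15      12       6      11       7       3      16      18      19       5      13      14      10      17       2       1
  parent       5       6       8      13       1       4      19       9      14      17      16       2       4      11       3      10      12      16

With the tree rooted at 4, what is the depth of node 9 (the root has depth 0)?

5

4 → 13 → 12 → 2 → 5 → 9 — 5 edges.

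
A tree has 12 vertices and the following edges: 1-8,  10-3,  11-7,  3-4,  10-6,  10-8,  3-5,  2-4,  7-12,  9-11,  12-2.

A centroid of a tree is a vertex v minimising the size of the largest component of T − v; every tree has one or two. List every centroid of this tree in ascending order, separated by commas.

3, 4

If 4 is removed the pieces have sizes 6, 5, all ≤ ⌊12/2⌋ = 6.
3 is adjacent to 4 and is also a centroid (the largest component after removing it is likewise 6).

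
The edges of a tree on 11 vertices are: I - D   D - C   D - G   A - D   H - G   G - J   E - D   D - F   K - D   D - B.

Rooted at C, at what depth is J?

C–D–G–J — 3 edges.

3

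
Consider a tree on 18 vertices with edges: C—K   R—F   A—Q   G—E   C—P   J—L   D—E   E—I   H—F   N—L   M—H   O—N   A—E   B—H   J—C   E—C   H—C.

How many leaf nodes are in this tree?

Exactly 10 nodes have a single neighbour: B, D, G, I, K, M, O, P, Q, R.

10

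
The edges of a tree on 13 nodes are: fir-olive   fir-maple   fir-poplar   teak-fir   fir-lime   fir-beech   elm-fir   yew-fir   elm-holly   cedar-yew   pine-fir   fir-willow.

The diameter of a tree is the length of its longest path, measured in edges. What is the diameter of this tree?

Starting from holly, a farthest node is cedar at distance 4.
One longest path: holly – elm – fir – yew – cedar.
So the diameter is 4.

4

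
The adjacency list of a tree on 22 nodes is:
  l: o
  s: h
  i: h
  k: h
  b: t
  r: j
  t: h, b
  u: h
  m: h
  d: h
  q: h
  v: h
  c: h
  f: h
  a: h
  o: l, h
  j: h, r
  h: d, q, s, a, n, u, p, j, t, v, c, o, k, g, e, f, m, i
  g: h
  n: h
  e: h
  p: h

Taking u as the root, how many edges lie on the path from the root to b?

u–h–t–b — 3 edges.

3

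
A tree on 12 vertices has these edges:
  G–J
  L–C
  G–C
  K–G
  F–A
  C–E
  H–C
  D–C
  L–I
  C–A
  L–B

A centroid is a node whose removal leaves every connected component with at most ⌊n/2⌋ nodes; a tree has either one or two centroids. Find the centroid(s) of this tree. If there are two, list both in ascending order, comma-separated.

C

Removing C splits the tree into components of sizes 3, 3, 2, 1, 1, 1; the largest is 3 ≤ ⌊12/2⌋ = 6.
Every other node leaves some component of size > 6, so the centroid is unique.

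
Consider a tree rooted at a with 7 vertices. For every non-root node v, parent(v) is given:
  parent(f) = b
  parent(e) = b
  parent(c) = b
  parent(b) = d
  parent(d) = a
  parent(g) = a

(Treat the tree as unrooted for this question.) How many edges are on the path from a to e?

3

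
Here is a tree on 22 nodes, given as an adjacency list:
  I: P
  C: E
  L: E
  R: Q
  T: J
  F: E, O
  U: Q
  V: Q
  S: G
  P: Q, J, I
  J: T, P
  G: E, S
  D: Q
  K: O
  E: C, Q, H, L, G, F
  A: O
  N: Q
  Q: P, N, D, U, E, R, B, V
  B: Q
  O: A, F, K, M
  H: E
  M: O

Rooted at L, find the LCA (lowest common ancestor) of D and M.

Path D→root: D Q E L; path M→root: M O F E L.
First common node: E.

E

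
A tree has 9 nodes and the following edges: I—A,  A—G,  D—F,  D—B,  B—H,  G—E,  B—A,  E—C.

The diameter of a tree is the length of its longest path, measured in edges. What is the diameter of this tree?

A longest path is F – D – B – A – G – E – C, with 6 edges.

6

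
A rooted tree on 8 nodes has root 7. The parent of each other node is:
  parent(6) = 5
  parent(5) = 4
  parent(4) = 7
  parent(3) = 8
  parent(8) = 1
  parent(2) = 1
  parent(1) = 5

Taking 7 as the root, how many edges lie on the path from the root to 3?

5

Path from 7 to 3: 7–4–5–1–8–3, which has 5 edges.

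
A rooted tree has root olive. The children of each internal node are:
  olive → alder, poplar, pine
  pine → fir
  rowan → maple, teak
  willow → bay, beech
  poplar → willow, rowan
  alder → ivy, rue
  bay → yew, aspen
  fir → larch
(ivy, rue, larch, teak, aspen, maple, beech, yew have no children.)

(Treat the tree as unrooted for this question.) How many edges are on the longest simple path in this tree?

7

BFS from aspen reaches larch last, at distance 7; BFS from larch confirms no node is farther.
Path: aspen-bay-willow-poplar-olive-pine-fir-larch.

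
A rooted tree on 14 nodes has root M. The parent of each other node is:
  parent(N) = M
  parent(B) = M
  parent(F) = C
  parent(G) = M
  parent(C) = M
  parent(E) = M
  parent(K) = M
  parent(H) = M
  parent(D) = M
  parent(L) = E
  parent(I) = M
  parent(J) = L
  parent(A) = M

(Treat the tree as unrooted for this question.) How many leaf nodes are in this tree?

10

Exactly 10 nodes have a single neighbour: A, B, D, F, G, H, I, J, K, N.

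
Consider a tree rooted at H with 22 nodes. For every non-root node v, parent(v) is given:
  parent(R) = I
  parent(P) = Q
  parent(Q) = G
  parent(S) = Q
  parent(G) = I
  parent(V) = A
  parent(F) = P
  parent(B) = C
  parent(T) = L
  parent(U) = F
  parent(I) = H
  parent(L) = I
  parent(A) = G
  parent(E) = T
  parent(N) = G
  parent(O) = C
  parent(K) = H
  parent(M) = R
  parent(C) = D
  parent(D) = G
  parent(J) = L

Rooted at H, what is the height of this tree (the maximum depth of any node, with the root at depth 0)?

6

The longest root-to-leaf path is H-I-G-Q-P-F-U (6 edges).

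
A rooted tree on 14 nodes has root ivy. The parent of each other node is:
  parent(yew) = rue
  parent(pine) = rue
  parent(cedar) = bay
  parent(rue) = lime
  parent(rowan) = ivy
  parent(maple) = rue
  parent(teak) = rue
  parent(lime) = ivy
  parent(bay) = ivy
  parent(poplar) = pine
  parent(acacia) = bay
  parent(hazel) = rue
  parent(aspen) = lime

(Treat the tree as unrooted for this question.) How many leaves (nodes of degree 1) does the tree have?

Exactly 9 nodes have a single neighbour: acacia, aspen, cedar, hazel, maple, poplar, rowan, teak, yew.

9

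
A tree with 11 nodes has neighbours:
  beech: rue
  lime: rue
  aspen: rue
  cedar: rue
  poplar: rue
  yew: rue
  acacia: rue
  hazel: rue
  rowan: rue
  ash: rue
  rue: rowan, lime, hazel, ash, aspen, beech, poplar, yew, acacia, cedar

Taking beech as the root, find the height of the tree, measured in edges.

2

lime sits deepest: beech-rue-lime — 2 edges from the root.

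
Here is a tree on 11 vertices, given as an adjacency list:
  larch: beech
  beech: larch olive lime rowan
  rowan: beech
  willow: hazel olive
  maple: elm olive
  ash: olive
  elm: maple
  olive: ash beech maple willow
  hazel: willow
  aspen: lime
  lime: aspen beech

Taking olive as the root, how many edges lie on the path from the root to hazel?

olive – willow – hazel — 2 edges.

2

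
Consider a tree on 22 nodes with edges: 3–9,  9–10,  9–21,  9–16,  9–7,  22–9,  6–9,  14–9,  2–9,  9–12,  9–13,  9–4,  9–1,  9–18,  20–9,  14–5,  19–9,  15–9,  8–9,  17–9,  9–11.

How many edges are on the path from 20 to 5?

3

Walking from 20: 20 - 9 - 14 - 5. Length 3.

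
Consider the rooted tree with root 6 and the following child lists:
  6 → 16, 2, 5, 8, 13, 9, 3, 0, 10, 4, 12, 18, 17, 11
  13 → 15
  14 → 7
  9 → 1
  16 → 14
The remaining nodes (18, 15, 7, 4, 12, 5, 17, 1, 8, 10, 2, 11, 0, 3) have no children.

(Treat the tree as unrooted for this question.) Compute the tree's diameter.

5

Starting from 7, a farthest node is 15 at distance 5.
One longest path: 7 - 14 - 16 - 6 - 13 - 15.
So the diameter is 5.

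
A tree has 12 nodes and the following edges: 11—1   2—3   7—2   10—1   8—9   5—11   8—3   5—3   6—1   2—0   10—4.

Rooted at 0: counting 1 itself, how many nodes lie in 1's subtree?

Descendants of 1 (including itself): 1, 10, 6, 4. That's 4.

4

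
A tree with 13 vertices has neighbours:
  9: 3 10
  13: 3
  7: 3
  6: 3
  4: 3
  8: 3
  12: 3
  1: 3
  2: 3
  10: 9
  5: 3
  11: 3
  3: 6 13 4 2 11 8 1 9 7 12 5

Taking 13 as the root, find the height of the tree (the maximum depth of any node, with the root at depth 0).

3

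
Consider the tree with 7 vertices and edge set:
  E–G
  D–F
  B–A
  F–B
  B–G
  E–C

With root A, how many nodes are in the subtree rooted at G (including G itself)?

Descendants of G (including itself): G, E, C. That's 3.

3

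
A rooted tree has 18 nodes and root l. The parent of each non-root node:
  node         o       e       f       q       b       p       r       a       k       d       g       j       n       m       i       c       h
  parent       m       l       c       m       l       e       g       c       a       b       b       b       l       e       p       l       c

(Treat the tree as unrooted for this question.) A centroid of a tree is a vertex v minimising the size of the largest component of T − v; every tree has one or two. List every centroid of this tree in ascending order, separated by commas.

Removing l splits the tree into components of sizes 6, 5, 5, 1; the largest is 6 ≤ ⌊18/2⌋ = 9.
Every other node leaves some component of size > 9, so the centroid is unique.

l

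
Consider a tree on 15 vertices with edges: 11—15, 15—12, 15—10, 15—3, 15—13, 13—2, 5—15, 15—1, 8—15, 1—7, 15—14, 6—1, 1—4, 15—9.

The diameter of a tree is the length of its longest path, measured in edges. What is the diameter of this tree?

4

BFS from 7 reaches 2 last, at distance 4; BFS from 2 confirms no node is farther.
Path: 7-1-15-13-2.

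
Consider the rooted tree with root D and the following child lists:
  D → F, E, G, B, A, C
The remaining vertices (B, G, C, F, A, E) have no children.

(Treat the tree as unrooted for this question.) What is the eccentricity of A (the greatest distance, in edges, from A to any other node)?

2

Distances from A peak at 2, attained at G (C, F, B, E also at distance 2).
A–D–G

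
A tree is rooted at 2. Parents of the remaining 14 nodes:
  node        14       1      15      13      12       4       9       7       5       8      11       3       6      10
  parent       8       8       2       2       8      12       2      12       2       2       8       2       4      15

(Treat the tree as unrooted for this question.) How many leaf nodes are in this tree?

10

Exactly 10 nodes have a single neighbour: 1, 3, 5, 6, 7, 9, 10, 11, 13, 14.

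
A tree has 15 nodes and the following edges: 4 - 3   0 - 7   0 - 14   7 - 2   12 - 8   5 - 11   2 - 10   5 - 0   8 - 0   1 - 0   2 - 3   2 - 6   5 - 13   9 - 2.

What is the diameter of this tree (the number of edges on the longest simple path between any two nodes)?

BFS from 4 reaches 11 last, at distance 6; BFS from 11 confirms no node is farther.
Path: 4–3–2–7–0–5–11.

6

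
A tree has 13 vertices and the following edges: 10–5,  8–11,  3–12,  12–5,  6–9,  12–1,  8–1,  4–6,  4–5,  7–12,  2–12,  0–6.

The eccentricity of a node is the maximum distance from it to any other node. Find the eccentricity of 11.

7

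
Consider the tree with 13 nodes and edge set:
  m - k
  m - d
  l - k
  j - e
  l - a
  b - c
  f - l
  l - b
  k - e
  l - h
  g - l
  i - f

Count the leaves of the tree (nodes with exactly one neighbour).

Degree-1 nodes: a, c, d, g, h, i, j — 7 of them.

7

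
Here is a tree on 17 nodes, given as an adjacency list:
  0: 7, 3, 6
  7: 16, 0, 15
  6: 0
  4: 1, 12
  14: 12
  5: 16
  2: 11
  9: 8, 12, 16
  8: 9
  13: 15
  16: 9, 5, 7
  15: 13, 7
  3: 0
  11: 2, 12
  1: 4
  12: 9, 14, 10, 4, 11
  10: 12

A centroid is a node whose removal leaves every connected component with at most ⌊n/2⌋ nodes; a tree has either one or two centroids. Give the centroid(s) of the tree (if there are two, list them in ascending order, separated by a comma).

Removing 9 splits the tree into components of sizes 8, 7, 1; the largest is 8 ≤ ⌊17/2⌋ = 8.
No neighbour of 9 does as well, so 9 is the unique centroid.

9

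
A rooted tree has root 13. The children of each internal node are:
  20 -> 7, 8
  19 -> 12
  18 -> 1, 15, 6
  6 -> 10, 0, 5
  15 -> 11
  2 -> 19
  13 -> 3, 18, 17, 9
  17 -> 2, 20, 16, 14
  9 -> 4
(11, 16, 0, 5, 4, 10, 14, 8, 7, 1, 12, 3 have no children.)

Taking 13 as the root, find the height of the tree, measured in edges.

4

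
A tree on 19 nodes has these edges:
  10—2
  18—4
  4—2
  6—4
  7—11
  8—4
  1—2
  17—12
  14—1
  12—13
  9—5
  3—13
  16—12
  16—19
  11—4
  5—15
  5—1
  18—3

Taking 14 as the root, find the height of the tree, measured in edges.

The longest root-to-leaf path is 14-1-2-4-18-3-13-12-16-19 (9 edges).

9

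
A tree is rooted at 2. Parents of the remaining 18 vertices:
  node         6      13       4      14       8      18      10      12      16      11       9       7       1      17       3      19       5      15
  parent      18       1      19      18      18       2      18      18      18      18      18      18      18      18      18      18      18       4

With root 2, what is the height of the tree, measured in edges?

4

15 sits deepest: 2 – 18 – 19 – 4 – 15 — 4 edges from the root.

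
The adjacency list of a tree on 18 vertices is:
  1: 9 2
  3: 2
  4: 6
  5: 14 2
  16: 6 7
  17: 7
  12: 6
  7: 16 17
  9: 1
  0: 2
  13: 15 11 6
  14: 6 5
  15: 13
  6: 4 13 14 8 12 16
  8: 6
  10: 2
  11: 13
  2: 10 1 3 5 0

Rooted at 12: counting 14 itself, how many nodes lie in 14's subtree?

14's subtree: {14, 5, 2, 3, 0, 10, 1, 9}, size 8.

8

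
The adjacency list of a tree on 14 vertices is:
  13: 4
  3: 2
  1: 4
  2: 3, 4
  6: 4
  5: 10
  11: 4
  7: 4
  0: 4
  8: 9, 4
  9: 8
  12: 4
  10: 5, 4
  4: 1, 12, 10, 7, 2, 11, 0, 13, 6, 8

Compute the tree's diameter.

4

BFS from 5 reaches 9 last, at distance 4; BFS from 9 confirms no node is farther.
Path: 5 – 10 – 4 – 8 – 9.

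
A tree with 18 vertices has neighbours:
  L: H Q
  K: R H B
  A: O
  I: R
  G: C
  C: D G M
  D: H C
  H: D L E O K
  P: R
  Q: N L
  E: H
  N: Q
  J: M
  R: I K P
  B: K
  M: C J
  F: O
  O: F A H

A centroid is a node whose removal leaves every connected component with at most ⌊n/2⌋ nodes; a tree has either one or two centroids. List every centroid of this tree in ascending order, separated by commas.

H

If H is removed the pieces have sizes 5, 5, 3, 3, 1, all ≤ ⌊18/2⌋ = 9.
No neighbour of H does as well, so H is the unique centroid.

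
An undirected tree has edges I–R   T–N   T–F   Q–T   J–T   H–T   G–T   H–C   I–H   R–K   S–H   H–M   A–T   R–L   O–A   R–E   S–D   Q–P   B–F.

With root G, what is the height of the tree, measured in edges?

5

A deepest node is L, reached by G → T → H → I → R → L.
That path has 5 edges, so the height is 5.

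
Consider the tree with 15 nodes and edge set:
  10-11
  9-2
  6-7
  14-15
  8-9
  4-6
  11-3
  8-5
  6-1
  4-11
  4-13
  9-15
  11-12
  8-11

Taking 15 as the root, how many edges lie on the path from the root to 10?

15–9–8–11–10 — 4 edges.

4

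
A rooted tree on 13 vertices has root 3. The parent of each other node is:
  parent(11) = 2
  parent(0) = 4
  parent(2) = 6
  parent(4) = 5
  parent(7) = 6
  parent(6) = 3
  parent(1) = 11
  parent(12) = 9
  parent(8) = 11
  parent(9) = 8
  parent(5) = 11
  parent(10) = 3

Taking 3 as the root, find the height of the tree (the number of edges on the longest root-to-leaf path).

A deepest node is 0, reached by 3–6–2–11–5–4–0.
That path has 6 edges, so the height is 6.

6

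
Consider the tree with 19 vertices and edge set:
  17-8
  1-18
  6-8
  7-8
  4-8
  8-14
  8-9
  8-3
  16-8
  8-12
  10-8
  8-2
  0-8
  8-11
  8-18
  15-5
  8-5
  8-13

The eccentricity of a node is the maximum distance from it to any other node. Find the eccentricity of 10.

3

The node farthest from 10 is 1 (15 also at distance 3), via 10-8-18-1 — 3 edges.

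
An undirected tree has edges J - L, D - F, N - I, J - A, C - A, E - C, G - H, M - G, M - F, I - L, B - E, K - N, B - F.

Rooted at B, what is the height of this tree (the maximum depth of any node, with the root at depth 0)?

8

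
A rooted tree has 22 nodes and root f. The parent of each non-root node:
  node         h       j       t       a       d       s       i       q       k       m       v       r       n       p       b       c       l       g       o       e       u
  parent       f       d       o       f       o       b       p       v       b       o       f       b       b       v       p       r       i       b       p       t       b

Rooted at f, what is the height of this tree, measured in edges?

A deepest node is c, reached by f–v–p–b–r–c.
That path has 5 edges, so the height is 5.

5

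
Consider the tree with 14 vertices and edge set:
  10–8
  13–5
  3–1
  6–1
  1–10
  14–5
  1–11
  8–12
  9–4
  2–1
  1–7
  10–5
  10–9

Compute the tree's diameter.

4

A longest path is 12 - 8 - 10 - 1 - 3, with 4 edges.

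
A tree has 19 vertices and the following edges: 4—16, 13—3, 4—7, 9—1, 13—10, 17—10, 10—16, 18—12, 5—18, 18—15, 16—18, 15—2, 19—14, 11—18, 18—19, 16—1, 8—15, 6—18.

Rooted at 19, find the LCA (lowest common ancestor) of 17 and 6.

18

Ancestors of 17 (toward the root): 17, 10, 16, 18, 19.
Ancestors of 6: 6, 18, 19.
The deepest node appearing in both lists is 18.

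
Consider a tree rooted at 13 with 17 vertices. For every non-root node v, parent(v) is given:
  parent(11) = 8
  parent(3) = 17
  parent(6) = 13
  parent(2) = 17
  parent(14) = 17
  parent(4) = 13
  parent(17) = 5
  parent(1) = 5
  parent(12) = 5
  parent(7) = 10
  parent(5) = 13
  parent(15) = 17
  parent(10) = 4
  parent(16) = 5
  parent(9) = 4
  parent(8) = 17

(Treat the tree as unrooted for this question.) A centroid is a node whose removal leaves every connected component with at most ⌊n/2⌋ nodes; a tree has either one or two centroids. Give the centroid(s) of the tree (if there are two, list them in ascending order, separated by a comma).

If 5 is removed the pieces have sizes 7, 6, 1, 1, 1, all ≤ ⌊17/2⌋ = 8.
No neighbour of 5 does as well, so 5 is the unique centroid.

5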